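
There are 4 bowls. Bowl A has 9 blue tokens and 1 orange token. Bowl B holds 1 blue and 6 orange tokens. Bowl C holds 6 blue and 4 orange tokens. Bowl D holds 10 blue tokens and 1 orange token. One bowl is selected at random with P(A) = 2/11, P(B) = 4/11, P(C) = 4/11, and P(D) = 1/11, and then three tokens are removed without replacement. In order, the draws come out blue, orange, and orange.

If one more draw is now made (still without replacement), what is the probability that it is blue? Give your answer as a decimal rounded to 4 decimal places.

Under each hypothesis, the probability of the observed sequence is: P(data | bowl A) = (9/10)(1/9)(0/8) = 0; P(data | bowl B) = (1/7)(6/6)(5/5) = 1/7; P(data | bowl C) = (6/10)(4/9)(3/8) = 1/10; P(data | bowl D) = (10/11)(1/10)(0/9) = 0.
Multiplying each by its prior: 2/11 · 0 = 0, 4/11 · 1/7 = 4/77, 4/11 · 1/10 = 2/55, 1/11 · 0 = 0; these sum to 34/385.
The posterior is then P(bowl A | data) = 0, P(bowl B | data) = 10/17, P(bowl C | data) = 7/17, P(bowl D | data) = 0.
The predictive probability is P(blue next | data) = (0)(10/17) + (5/7)(7/17) = 5/17.

0.2941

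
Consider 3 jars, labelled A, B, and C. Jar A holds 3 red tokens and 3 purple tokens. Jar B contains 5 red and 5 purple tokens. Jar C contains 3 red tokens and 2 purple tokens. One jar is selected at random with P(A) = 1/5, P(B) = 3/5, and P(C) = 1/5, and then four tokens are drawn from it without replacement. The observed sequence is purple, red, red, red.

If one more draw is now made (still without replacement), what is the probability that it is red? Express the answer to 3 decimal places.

Compute the likelihood of the observed sequence for each case: P(data | jar A) = (3/6)(3/5)(2/4)(1/3) = 1/20; P(data | jar B) = (5/10)(5/9)(4/8)(3/7) = 5/84; P(data | jar C) = (2/5)(3/4)(2/3)(1/2) = 1/10.
Weighting by the prior gives 1/5 · 1/20 = 1/100, 3/5 · 5/84 = 1/28, 1/5 · 1/10 = 1/50; with total 23/350.
Dividing through by the total gives posterior P(jar A | data) = 7/46, P(jar B | data) = 25/46, P(jar C | data) = 7/23.
So P(red next | data) = Σ P(red next | H) P(H | data) = (0)(7/46) + (1/3)(25/46) + (0)(7/23) = 25/138.

0.181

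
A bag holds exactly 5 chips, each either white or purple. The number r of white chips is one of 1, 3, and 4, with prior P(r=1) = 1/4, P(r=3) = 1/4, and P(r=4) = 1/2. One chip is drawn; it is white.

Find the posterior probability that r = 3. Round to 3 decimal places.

Under each hypothesis, the probability of this draw is: P(data | r = 1) = (1/5) = 1/5; P(data | r = 3) = (3/5) = 3/5; P(data | r = 4) = (4/5) = 4/5.
The prior-weighted likelihoods are 1/4 · 1/5 = 1/20, 1/4 · 3/5 = 3/20, 1/2 · 4/5 = 2/5; these sum to 3/5.
So P(r = 3 | data) = (3/20) / (3/5) = 1/4.

0.250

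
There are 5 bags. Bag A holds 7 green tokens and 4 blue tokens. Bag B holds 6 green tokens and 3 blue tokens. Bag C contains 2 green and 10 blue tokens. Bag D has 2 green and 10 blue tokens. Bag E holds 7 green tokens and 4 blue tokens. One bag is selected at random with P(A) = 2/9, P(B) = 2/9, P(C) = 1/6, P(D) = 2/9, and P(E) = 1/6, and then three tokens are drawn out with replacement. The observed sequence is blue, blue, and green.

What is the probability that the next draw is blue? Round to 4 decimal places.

0.5828

The likelihood of the observed sequence under each hypothesis: P(data | bag A) = (4/11)(4/11)(7/11) = 0.084147; P(data | bag B) = (3/9)(3/9)(6/9) = 0.074074; P(data | bag C) = (10/12)(10/12)(2/12) = 0.11574; P(data | bag D) = (10/12)(10/12)(2/12) = 0.11574; P(data | bag E) = (4/11)(4/11)(7/11) = 0.084147.
The prior-weighted likelihoods are 2/9 · 0.084147 = 0.018699, 2/9 · 0.074074 = 0.016461, 1/6 · 0.11574 = 0.01929, 2/9 · 0.11574 = 0.02572, 1/6 · 0.084147 = 0.014025; these sum to 0.094195.
Dividing through by the total gives posterior P(bag A | data) = 0.19852, P(bag B | data) = 0.17475, P(bag C | data) = 0.20479, P(bag D | data) = 0.27305, P(bag E | data) = 0.14889.
Averaging over the posterior, P(blue next | data) = (4/11)(0.19852) + (1/3)(0.17475) + (5/6)(0.20479) + (5/6)(0.27305) + (4/11)(0.14889) = 0.58278.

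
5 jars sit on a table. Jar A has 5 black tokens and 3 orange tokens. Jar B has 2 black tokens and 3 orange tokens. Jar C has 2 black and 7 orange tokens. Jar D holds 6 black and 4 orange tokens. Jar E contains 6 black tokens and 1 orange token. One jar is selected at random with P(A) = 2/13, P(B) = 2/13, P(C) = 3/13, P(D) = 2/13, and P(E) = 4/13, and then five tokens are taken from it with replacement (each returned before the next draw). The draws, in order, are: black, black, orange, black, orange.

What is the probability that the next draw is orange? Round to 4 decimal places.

0.4071

Compute the likelihood of the observed sequence for each case: P(data | jar A) = (5/8)(5/8)(3/8)(5/8)(3/8) = 0.034332; P(data | jar B) = (2/5)(2/5)(3/5)(2/5)(3/5) = 0.02304; P(data | jar C) = (2/9)(2/9)(7/9)(2/9)(7/9) = 0.0066386; P(data | jar D) = (6/10)(6/10)(4/10)(6/10)(4/10) = 0.03456; P(data | jar E) = (6/7)(6/7)(1/7)(6/7)(1/7) = 0.012852.
Weighting by the prior gives 2/13 · 0.034332 = 0.0052819, 2/13 · 0.02304 = 0.0035446, 3/13 · 0.0066386 = 0.001532, 2/13 · 0.03456 = 0.0053169, 4/13 · 0.012852 = 0.0039544; these sum to 0.01963.
Dividing through by the total gives posterior P(jar A | data) = 0.26908, P(jar B | data) = 0.18057, P(jar C | data) = 0.078043, P(jar D | data) = 0.27086, P(jar E | data) = 0.20145.
The predictive probability is P(orange next | data) = (3/8)(0.26908) + (3/5)(0.18057) + (7/9)(0.078043) + (2/5)(0.27086) + (1/7)(0.20145) = 0.40707.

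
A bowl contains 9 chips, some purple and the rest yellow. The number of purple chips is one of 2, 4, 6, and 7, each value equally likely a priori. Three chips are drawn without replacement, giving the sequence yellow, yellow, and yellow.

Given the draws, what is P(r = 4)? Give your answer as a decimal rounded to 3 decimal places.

0.217

The likelihood of the observed sequence under each hypothesis: P(data | r = 2) = (7/9)(6/8)(5/7) = 5/12; P(data | r = 4) = (5/9)(4/8)(3/7) = 5/42; P(data | r = 6) = (3/9)(2/8)(1/7) = 1/84; P(data | r = 7) = (2/9)(1/8)(0/7) = 0.
Multiplying each by its prior: 1/4 · 5/12 = 5/48, 1/4 · 5/42 = 5/168, 1/4 · 1/84 = 1/336, 1/4 · 0 = 0; these sum to 23/168.
So P(r = 4 | data) = (5/168) / (23/168) = 5/23.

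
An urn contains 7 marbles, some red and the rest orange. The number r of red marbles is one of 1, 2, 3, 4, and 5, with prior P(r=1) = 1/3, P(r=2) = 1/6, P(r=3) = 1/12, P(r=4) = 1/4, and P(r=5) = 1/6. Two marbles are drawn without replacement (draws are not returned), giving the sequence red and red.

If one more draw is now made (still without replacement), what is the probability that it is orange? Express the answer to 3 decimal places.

For each hypothesis, P(data | H) works out to: P(data | r = 1) = (1/7)(0/6) = 0; P(data | r = 2) = (2/7)(1/6) = 1/21; P(data | r = 3) = (3/7)(2/6) = 1/7; P(data | r = 4) = (4/7)(3/6) = 2/7; P(data | r = 5) = (5/7)(4/6) = 10/21.
Multiplying each by its prior: 1/3 · 0 = 0, 1/6 · 1/21 = 1/126, 1/12 · 1/7 = 1/84, 1/4 · 2/7 = 1/14, 1/6 · 10/21 = 5/63; with total 43/252.
Normalising, the posterior is P(r = 1 | data) = 0, P(r = 2 | data) = 2/43, P(r = 3 | data) = 3/43, P(r = 4 | data) = 18/43, P(r = 5 | data) = 20/43.
So P(orange next | data) = Σ P(orange next | H) P(H | data) = (1)(2/43) + (4/5)(3/43) + (3/5)(18/43) + (2/5)(20/43) = 116/215.

0.540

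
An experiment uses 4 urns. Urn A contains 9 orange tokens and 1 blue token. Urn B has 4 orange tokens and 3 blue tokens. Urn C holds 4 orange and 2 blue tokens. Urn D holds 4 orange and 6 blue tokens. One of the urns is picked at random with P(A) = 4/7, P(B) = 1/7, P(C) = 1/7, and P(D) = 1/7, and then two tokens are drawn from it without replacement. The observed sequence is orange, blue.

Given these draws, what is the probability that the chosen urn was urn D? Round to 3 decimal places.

For each hypothesis, P(data | H) works out to: P(data | urn A) = (9/10)(1/9) = 1/10; P(data | urn B) = (4/7)(3/6) = 2/7; P(data | urn C) = (4/6)(2/5) = 4/15; P(data | urn D) = (4/10)(6/9) = 4/15.
The prior-weighted likelihoods are 4/7 · 1/10 = 2/35, 1/7 · 2/7 = 2/49, 1/7 · 4/15 = 4/105, 1/7 · 4/15 = 4/105; these sum to 128/735.
Hence P(urn D | data) = (4/105) / (128/735) = 7/32.

0.219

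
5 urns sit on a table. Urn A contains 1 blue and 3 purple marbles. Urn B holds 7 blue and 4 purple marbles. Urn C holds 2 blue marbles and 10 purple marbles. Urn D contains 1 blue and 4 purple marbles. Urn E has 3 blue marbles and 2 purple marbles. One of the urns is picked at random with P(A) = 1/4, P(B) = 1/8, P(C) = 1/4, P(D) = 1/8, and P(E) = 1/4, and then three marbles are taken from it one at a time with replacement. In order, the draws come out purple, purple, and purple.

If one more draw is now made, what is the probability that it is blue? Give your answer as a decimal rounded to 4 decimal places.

0.2282

Under each hypothesis, the probability of the observed sequence is: P(data | urn A) = (3/4)(3/4)(3/4) = 0.42188; P(data | urn B) = (4/11)(4/11)(4/11) = 0.048084; P(data | urn C) = (10/12)(10/12)(10/12) = 0.5787; P(data | urn D) = (4/5)(4/5)(4/5) = 0.512; P(data | urn E) = (2/5)(2/5)(2/5) = 0.064.
The prior-weighted likelihoods are 1/4 · 0.42188 = 0.10547, 1/8 · 0.048084 = 0.0060105, 1/4 · 0.5787 = 0.14468, 1/8 · 0.512 = 0.064, 1/4 · 0.064 = 0.016; summing to 0.33616.
Dividing through by the total gives posterior P(urn A | data) = 0.31375, P(urn B | data) = 0.01788, P(urn C | data) = 0.43038, P(urn D | data) = 0.19039, P(urn E | data) = 0.047597.
Averaging over the posterior, P(blue next | data) = (1/4)(0.31375) + (7/11)(0.01788) + (1/6)(0.43038) + (1/5)(0.19039) + (3/5)(0.047597) = 0.22818.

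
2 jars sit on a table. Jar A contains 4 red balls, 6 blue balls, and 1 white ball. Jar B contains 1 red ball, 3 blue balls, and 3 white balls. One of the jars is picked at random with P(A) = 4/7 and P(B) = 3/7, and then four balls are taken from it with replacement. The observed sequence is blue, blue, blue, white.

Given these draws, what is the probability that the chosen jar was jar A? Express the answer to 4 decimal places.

0.3683

Compute the likelihood of the observed sequence for each case: P(data | jar A) = (6/11)(6/11)(6/11)(1/11) = 0.014753; P(data | jar B) = (3/7)(3/7)(3/7)(3/7) = 0.033736.
Weighting by the prior gives 4/7 · 0.014753 = 0.0084303, 3/7 · 0.033736 = 0.014458; summing to 0.022889.
Hence P(jar A | data) = (0.0084303) / (0.022889) = 0.36832.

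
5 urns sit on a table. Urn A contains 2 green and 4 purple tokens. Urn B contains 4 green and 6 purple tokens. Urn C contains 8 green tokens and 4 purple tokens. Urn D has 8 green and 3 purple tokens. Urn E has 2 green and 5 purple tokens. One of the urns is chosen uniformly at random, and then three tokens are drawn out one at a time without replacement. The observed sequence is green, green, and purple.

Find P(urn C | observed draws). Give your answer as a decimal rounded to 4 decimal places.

The likelihood of the observed sequence under each hypothesis: P(data | urn A) = (2/6)(1/5)(4/4) = 0.066667; P(data | urn B) = (4/10)(3/9)(6/8) = 0.1; P(data | urn C) = (8/12)(7/11)(4/10) = 0.1697; P(data | urn D) = (8/11)(7/10)(3/9) = 0.1697; P(data | urn E) = (2/7)(1/6)(5/5) = 0.047619.
Multiplying each by its prior: 1/5 · 0.066667 = 0.013333, 1/5 · 0.1 = 0.02, 1/5 · 0.1697 = 0.033939, 1/5 · 0.1697 = 0.033939, 1/5 · 0.047619 = 0.0095238; with total 0.11074.
Hence P(urn C | data) = (0.033939) / (0.11074) = 0.30649.

0.3065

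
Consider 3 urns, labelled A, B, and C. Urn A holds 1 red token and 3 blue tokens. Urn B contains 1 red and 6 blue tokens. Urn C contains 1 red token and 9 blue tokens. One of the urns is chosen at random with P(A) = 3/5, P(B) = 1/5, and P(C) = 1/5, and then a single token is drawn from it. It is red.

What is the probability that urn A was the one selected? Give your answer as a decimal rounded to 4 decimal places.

0.7554

For each hypothesis, P(data | H) works out to: P(data | urn A) = (1/4) = 1/4; P(data | urn B) = (1/7) = 1/7; P(data | urn C) = (1/10) = 1/10.
Weighting by the prior gives 3/5 · 1/4 = 3/20, 1/5 · 1/7 = 1/35, 1/5 · 1/10 = 1/50; with total 139/700.
Hence P(urn A | data) = (3/20) / (139/700) = 105/139.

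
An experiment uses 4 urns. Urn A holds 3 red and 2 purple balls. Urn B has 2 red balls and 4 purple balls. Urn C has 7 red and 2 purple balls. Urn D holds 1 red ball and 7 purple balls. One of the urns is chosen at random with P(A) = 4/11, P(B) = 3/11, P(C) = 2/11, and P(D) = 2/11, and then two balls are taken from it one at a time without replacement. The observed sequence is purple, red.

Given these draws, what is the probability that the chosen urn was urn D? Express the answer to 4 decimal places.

The likelihood of the observed sequence under each hypothesis: P(data | urn A) = (2/5)(3/4) = 3/10; P(data | urn B) = (4/6)(2/5) = 4/15; P(data | urn C) = (2/9)(7/8) = 7/36; P(data | urn D) = (7/8)(1/7) = 1/8.
Multiplying each by its prior: 4/11 · 3/10 = 6/55, 3/11 · 4/15 = 4/55, 2/11 · 7/36 = 7/198, 2/11 · 1/8 = 1/44; with total 95/396.
By Bayes' rule, P(urn D | data) = (1/44) / (95/396) = 9/95.

0.0947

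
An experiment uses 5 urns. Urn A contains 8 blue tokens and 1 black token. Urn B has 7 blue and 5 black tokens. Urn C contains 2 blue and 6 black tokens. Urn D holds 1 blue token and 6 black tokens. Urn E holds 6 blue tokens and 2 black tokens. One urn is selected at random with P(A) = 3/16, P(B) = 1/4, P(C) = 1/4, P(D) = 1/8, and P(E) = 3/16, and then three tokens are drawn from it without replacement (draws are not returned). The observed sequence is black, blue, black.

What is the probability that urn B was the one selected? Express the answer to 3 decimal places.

0.277

Compute the likelihood of the observed sequence for each case: P(data | urn A) = (1/9)(8/8)(0/7) = 0; P(data | urn B) = (5/12)(7/11)(4/10) = 0.10606; P(data | urn C) = (6/8)(2/7)(5/6) = 0.17857; P(data | urn D) = (6/7)(1/6)(5/5) = 0.14286; P(data | urn E) = (2/8)(6/7)(1/6) = 0.035714.
The prior-weighted likelihoods are 3/16 · 0 = 0, 1/4 · 0.10606 = 0.026515, 1/4 · 0.17857 = 0.044643, 1/8 · 0.14286 = 0.017857, 3/16 · 0.035714 = 0.0066964; these sum to 0.095712.
By Bayes' rule, P(urn B | data) = (0.026515) / (0.095712) = 0.27703.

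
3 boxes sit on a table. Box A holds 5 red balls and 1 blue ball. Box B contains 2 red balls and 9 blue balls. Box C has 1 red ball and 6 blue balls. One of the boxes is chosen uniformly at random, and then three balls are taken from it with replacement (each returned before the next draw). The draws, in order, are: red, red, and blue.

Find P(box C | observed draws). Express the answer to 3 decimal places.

For each hypothesis, P(data | H) works out to: P(data | box A) = (5/6)(5/6)(1/6) = 0.11574; P(data | box B) = (2/11)(2/11)(9/11) = 0.027047; P(data | box C) = (1/7)(1/7)(6/7) = 0.017493.
Weighting by the prior gives 1/3 · 0.11574 = 0.03858, 1/3 · 0.027047 = 0.0090158, 1/3 · 0.017493 = 0.0058309; these sum to 0.053427.
So P(box C | data) = (0.0058309) / (0.053427) = 0.10914.

0.109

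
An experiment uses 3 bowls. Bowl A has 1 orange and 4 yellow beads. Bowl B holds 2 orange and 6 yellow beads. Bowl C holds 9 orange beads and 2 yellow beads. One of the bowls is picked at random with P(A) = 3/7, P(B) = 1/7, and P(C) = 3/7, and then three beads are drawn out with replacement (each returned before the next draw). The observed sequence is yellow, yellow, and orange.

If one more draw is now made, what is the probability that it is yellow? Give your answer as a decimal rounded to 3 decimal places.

For each hypothesis, P(data | H) works out to: P(data | bowl A) = (4/5)(4/5)(1/5) = 0.128; P(data | bowl B) = (6/8)(6/8)(2/8) = 0.14062; P(data | bowl C) = (2/11)(2/11)(9/11) = 0.027047.
Multiplying each by its prior: 3/7 · 0.128 = 0.054857, 1/7 · 0.14062 = 0.020089, 3/7 · 0.027047 = 0.011592; with total 0.086538.
Normalising, the posterior is P(bowl A | data) = 0.63391, P(bowl B | data) = 0.23214, P(bowl C | data) = 0.13395.
The predictive probability is P(yellow next | data) = (4/5)(0.63391) + (3/4)(0.23214) + (2/11)(0.13395) = 0.70559.

0.706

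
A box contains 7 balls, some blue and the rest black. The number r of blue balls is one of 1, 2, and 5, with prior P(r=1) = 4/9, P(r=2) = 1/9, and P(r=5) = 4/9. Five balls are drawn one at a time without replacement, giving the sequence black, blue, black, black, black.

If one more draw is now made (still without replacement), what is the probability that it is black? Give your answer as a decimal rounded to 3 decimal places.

The likelihood of the observed sequence under each hypothesis: P(data | r = 1) = (6/7)(1/6)(5/5)(4/4)(3/3) = 1/7; P(data | r = 2) = (5/7)(2/6)(4/5)(3/4)(2/3) = 2/21; P(data | r = 5) = (2/7)(5/6)(1/5)(0/4) = 0.
Multiplying each by its prior: 4/9 · 1/7 = 4/63, 1/9 · 2/21 = 2/189, 4/9 · 0 = 0; with total 2/27.
Normalising, the posterior is P(r = 1 | data) = 6/7, P(r = 2 | data) = 1/7, P(r = 5 | data) = 0.
So P(black next | data) = Σ P(black next | H) P(H | data) = (1)(6/7) + (1/2)(1/7) = 13/14.

0.929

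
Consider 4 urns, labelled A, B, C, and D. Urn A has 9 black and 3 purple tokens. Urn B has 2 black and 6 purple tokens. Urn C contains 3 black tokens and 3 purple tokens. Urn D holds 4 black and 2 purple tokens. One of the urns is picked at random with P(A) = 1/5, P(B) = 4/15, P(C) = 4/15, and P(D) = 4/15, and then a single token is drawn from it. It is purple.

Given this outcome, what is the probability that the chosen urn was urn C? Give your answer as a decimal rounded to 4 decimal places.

0.2824

The likelihood of this draw under each hypothesis: P(data | urn A) = (3/12) = 1/4; P(data | urn B) = (6/8) = 3/4; P(data | urn C) = (3/6) = 1/2; P(data | urn D) = (2/6) = 1/3.
The prior-weighted likelihoods are 1/5 · 1/4 = 1/20, 4/15 · 3/4 = 1/5, 4/15 · 1/2 = 2/15, 4/15 · 1/3 = 4/45; with total 17/36.
So P(urn C | data) = (2/15) / (17/36) = 24/85.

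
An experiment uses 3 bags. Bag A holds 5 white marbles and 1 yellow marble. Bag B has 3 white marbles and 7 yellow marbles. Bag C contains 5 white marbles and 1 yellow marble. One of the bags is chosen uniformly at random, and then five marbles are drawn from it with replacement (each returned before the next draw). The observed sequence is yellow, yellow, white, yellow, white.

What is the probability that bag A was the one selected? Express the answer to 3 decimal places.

The likelihood of the observed sequence under each hypothesis: P(data | bag A) = (1/6)(1/6)(5/6)(1/6)(5/6) = 0.003215; P(data | bag B) = (7/10)(7/10)(3/10)(7/10)(3/10) = 0.03087; P(data | bag C) = (1/6)(1/6)(5/6)(1/6)(5/6) = 0.003215.
Multiplying each by its prior: 1/3 · 0.003215 = 0.0010717, 1/3 · 0.03087 = 0.01029, 1/3 · 0.003215 = 0.0010717; these sum to 0.012433.
By Bayes' rule, P(bag A | data) = (0.0010717) / (0.012433) = 0.086193.

0.086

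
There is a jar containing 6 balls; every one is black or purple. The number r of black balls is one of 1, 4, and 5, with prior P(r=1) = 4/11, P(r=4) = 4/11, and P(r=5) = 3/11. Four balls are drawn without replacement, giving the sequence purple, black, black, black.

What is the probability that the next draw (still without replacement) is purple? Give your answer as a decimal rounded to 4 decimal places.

0.2581

The likelihood of the observed sequence under each hypothesis: P(data | r = 1) = (5/6)(1/5)(0/4) = 0; P(data | r = 4) = (2/6)(4/5)(3/4)(2/3) = 2/15; P(data | r = 5) = (1/6)(5/5)(4/4)(3/3) = 1/6.
Multiplying each by its prior: 4/11 · 0 = 0, 4/11 · 2/15 = 8/165, 3/11 · 1/6 = 1/22; with total 31/330.
The posterior is then P(r = 1 | data) = 0, P(r = 4 | data) = 16/31, P(r = 5 | data) = 15/31.
The predictive probability is P(purple next | data) = (1/2)(16/31) + (0)(15/31) = 8/31.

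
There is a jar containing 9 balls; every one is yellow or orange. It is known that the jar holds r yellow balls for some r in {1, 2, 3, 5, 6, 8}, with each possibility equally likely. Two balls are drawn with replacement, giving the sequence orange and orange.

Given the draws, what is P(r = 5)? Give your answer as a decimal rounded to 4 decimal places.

For each hypothesis, P(data | H) works out to: P(data | r = 1) = (8/9)(8/9) = 64/81; P(data | r = 2) = (7/9)(7/9) = 49/81; P(data | r = 3) = (6/9)(6/9) = 4/9; P(data | r = 5) = (4/9)(4/9) = 16/81; P(data | r = 6) = (3/9)(3/9) = 1/9; P(data | r = 8) = (1/9)(1/9) = 1/81.
The prior-weighted likelihoods are 1/6 · 64/81 = 32/243, 1/6 · 49/81 = 49/486, 1/6 · 4/9 = 2/27, 1/6 · 16/81 = 8/243, 1/6 · 1/9 = 1/54, 1/6 · 1/81 = 1/486; with total 175/486.
Therefore the posterior P(r = 5 | data) = (8/243) / (175/486) = 16/175.

0.0914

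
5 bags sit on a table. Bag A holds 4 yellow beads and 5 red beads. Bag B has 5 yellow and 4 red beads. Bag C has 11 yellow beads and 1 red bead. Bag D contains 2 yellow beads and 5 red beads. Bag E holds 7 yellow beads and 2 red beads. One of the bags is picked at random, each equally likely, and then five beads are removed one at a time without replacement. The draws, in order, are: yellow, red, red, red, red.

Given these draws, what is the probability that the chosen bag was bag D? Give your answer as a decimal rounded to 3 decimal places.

The likelihood of the observed sequence under each hypothesis: P(data | bag A) = (4/9)(5/8)(4/7)(3/6)(2/5) = 2/63; P(data | bag B) = (5/9)(4/8)(3/7)(2/6)(1/5) = 1/126; P(data | bag C) = (11/12)(1/11)(0/10) = 0; P(data | bag D) = (2/7)(5/6)(4/5)(3/4)(2/3) = 2/21; P(data | bag E) = (7/9)(2/8)(1/7)(0/6) = 0.
Weighting by the prior gives 1/5 · 2/63 = 2/315, 1/5 · 1/126 = 1/630, 1/5 · 0 = 0, 1/5 · 2/21 = 2/105, 1/5 · 0 = 0; these sum to 17/630.
By Bayes' rule, P(bag D | data) = (2/105) / (17/630) = 12/17.

0.706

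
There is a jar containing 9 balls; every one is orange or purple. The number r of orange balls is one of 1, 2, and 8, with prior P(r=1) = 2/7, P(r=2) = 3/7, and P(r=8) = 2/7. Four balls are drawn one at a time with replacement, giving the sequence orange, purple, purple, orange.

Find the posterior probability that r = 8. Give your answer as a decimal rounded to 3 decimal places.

0.152

Compute the likelihood of the observed sequence for each case: P(data | r = 1) = (1/9)(8/9)(8/9)(1/9) = 0.0097546; P(data | r = 2) = (2/9)(7/9)(7/9)(2/9) = 0.029873; P(data | r = 8) = (8/9)(1/9)(1/9)(8/9) = 0.0097546.
The prior-weighted likelihoods are 2/7 · 0.0097546 = 0.002787, 3/7 · 0.029873 = 0.012803, 2/7 · 0.0097546 = 0.002787; with total 0.018377.
So P(r = 8 | data) = (0.002787) / (0.018377) = 0.15166.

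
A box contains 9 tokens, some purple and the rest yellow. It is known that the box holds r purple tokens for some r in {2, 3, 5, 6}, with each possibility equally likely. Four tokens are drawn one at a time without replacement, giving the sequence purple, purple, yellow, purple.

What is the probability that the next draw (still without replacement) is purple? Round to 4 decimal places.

Under each hypothesis, the probability of the observed sequence is: P(data | r = 2) = (2/9)(1/8)(7/7)(0/6) = 0; P(data | r = 3) = (3/9)(2/8)(6/7)(1/6) = 0.011905; P(data | r = 5) = (5/9)(4/8)(4/7)(3/6) = 0.079365; P(data | r = 6) = (6/9)(5/8)(3/7)(4/6) = 0.11905.
The prior-weighted likelihoods are 1/4 · 0 = 0, 1/4 · 0.011905 = 0.0029762, 1/4 · 0.079365 = 0.019841, 1/4 · 0.11905 = 0.029762; these sum to 0.052579.
The posterior is then P(r = 2 | data) = 0, P(r = 3 | data) = 0.056604, P(r = 5 | data) = 0.37736, P(r = 6 | data) = 0.56604.
The predictive probability is P(purple next | data) = (0)(0.056604) + (2/5)(0.37736) + (3/5)(0.56604) = 0.49057.

0.4906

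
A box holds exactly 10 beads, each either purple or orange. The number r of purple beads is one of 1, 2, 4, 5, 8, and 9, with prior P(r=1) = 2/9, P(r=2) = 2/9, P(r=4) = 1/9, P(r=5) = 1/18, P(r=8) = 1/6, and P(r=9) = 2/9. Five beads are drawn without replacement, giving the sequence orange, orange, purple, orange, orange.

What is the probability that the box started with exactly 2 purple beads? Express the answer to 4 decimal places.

The likelihood of the observed sequence under each hypothesis: P(data | r = 1) = (9/10)(8/9)(1/8)(7/7)(6/6) = 0.1; P(data | r = 2) = (8/10)(7/9)(2/8)(6/7)(5/6) = 0.11111; P(data | r = 4) = (6/10)(5/9)(4/8)(4/7)(3/6) = 0.047619; P(data | r = 5) = (5/10)(4/9)(5/8)(3/7)(2/6) = 0.019841; P(data | r = 8) = (2/10)(1/9)(8/8)(0/7) = 0; P(data | r = 9) = (1/10)(0/9) = 0.
Weighting by the prior gives 2/9 · 0.1 = 0.022222, 2/9 · 0.11111 = 0.024691, 1/9 · 0.047619 = 0.005291, 1/18 · 0.019841 = 0.0011023, 1/6 · 0 = 0, 2/9 · 0 = 0; these sum to 0.053307.
Therefore the posterior P(r = 2 | data) = (0.024691) / (0.053307) = 0.46319.

0.4632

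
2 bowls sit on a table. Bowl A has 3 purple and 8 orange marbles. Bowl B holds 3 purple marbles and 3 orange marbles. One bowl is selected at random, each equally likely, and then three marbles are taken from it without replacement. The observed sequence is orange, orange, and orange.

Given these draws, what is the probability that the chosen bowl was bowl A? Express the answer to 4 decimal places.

For each hypothesis, P(data | H) works out to: P(data | bowl A) = (8/11)(7/10)(6/9) = 0.33939; P(data | bowl B) = (3/6)(2/5)(1/4) = 0.05.
Weighting by the prior gives 1/2 · 0.33939 = 0.1697, 1/2 · 0.05 = 0.025; with total 0.1947.
By Bayes' rule, P(bowl A | data) = (0.1697) / (0.1947) = 0.8716.

0.8716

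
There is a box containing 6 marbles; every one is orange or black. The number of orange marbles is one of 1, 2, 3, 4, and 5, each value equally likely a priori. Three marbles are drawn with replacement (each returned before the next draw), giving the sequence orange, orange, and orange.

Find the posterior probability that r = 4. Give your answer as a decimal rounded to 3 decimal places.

0.284

For each hypothesis, P(data | H) works out to: P(data | r = 1) = (1/6)(1/6)(1/6) = 0.0046296; P(data | r = 2) = (2/6)(2/6)(2/6) = 0.037037; P(data | r = 3) = (3/6)(3/6)(3/6) = 0.125; P(data | r = 4) = (4/6)(4/6)(4/6) = 0.2963; P(data | r = 5) = (5/6)(5/6)(5/6) = 0.5787.
Multiplying each by its prior: 1/5 · 0.0046296 = 0.00092593, 1/5 · 0.037037 = 0.0074074, 1/5 · 0.125 = 0.025, 1/5 · 0.2963 = 0.059259, 1/5 · 0.5787 = 0.11574; with total 0.20833.
Hence P(r = 4 | data) = (0.059259) / (0.20833) = 0.28444.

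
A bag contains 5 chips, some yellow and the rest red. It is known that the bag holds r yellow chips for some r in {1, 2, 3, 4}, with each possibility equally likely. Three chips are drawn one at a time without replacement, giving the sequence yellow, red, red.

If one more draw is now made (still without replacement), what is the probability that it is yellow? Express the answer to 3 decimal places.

0.400

Under each hypothesis, the probability of the observed sequence is: P(data | r = 1) = (1/5)(4/4)(3/3) = 1/5; P(data | r = 2) = (2/5)(3/4)(2/3) = 1/5; P(data | r = 3) = (3/5)(2/4)(1/3) = 1/10; P(data | r = 4) = (4/5)(1/4)(0/3) = 0.
Weighting by the prior gives 1/4 · 1/5 = 1/20, 1/4 · 1/5 = 1/20, 1/4 · 1/10 = 1/40, 1/4 · 0 = 0; these sum to 1/8.
The posterior is then P(r = 1 | data) = 2/5, P(r = 2 | data) = 2/5, P(r = 3 | data) = 1/5, P(r = 4 | data) = 0.
The predictive probability is P(yellow next | data) = (0)(2/5) + (1/2)(2/5) + (1)(1/5) = 2/5.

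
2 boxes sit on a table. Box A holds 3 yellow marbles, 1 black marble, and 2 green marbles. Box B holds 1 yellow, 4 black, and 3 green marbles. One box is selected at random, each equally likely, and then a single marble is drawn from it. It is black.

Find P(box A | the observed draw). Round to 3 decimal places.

For each hypothesis, P(data | H) works out to: P(data | box A) = (1/6) = 1/6; P(data | box B) = (4/8) = 1/2.
Multiplying each by its prior: 1/2 · 1/6 = 1/12, 1/2 · 1/2 = 1/4; these sum to 1/3.
Hence P(box A | data) = (1/12) / (1/3) = 1/4.

0.250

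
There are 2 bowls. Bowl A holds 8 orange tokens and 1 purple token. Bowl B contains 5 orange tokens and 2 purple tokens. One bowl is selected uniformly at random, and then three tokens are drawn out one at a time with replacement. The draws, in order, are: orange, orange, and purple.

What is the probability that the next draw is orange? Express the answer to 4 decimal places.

0.7799

Compute the likelihood of the observed sequence for each case: P(data | bowl A) = (8/9)(8/9)(1/9) = 0.087791; P(data | bowl B) = (5/7)(5/7)(2/7) = 0.14577.
The prior-weighted likelihoods are 1/2 · 0.087791 = 0.043896, 1/2 · 0.14577 = 0.072886; these sum to 0.11678.
Dividing through by the total gives posterior P(bowl A | data) = 0.37588, P(bowl B | data) = 0.62412.
Averaging over the posterior, P(orange next | data) = (8/9)(0.37588) + (5/7)(0.62412) = 0.77992.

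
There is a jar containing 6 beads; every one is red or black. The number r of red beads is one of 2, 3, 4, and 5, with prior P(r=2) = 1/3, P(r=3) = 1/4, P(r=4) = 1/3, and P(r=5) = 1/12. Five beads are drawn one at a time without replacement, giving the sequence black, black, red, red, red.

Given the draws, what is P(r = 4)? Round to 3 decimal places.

Under each hypothesis, the probability of the observed sequence is: P(data | r = 2) = (4/6)(3/5)(2/4)(1/3)(0/2) = 0; P(data | r = 3) = (3/6)(2/5)(3/4)(2/3)(1/2) = 1/20; P(data | r = 4) = (2/6)(1/5)(4/4)(3/3)(2/2) = 1/15; P(data | r = 5) = (1/6)(0/5) = 0.
Weighting by the prior gives 1/3 · 0 = 0, 1/4 · 1/20 = 1/80, 1/3 · 1/15 = 1/45, 1/12 · 0 = 0; with total 5/144.
So P(r = 4 | data) = (1/45) / (5/144) = 16/25.

0.640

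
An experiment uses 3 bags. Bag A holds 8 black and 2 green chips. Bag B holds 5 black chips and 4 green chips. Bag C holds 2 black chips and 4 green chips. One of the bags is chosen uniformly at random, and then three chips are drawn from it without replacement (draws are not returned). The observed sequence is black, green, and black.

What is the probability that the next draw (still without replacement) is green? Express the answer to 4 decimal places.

For each hypothesis, P(data | H) works out to: P(data | bag A) = (8/10)(2/9)(7/8) = 7/45; P(data | bag B) = (5/9)(4/8)(4/7) = 10/63; P(data | bag C) = (2/6)(4/5)(1/4) = 1/15.
Weighting by the prior gives 1/3 · 7/45 = 7/135, 1/3 · 10/63 = 10/189, 1/3 · 1/15 = 1/45; summing to 8/63.
The posterior is then P(bag A | data) = 49/120, P(bag B | data) = 5/12, P(bag C | data) = 7/40.
So P(green next | data) = Σ P(green next | H) P(H | data) = (1/7)(49/120) + (1/2)(5/12) + (1)(7/40) = 53/120.

0.4417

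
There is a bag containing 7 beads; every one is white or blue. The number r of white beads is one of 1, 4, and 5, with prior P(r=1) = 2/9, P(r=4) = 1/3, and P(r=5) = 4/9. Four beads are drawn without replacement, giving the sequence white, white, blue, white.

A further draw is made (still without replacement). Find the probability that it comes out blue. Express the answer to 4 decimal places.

0.4368

Compute the likelihood of the observed sequence for each case: P(data | r = 1) = (1/7)(0/6) = 0; P(data | r = 4) = (4/7)(3/6)(3/5)(2/4) = 3/35; P(data | r = 5) = (5/7)(4/6)(2/5)(3/4) = 1/7.
Multiplying each by its prior: 2/9 · 0 = 0, 1/3 · 3/35 = 1/35, 4/9 · 1/7 = 4/63; these sum to 29/315.
Normalising, the posterior is P(r = 1 | data) = 0, P(r = 4 | data) = 9/29, P(r = 5 | data) = 20/29.
The predictive probability is P(blue next | data) = (2/3)(9/29) + (1/3)(20/29) = 38/87.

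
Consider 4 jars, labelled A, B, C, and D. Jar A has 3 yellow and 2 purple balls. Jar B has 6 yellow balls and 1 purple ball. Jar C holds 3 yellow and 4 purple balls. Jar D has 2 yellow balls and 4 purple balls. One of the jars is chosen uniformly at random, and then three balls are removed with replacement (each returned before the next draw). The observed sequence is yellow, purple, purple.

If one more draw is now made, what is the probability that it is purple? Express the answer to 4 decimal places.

The likelihood of the observed sequence under each hypothesis: P(data | jar A) = (3/5)(2/5)(2/5) = 0.096; P(data | jar B) = (6/7)(1/7)(1/7) = 0.017493; P(data | jar C) = (3/7)(4/7)(4/7) = 0.13994; P(data | jar D) = (2/6)(4/6)(4/6) = 0.14815.
Multiplying each by its prior: 1/4 · 0.096 = 0.024, 1/4 · 0.017493 = 0.0043732, 1/4 · 0.13994 = 0.034985, 1/4 · 0.14815 = 0.037037; these sum to 0.1004.
The posterior is then P(jar A | data) = 0.23905, P(jar B | data) = 0.043559, P(jar C | data) = 0.34848, P(jar D | data) = 0.36891.
The predictive probability is P(purple next | data) = (2/5)(0.23905) + (1/7)(0.043559) + (4/7)(0.34848) + (2/3)(0.36891) = 0.54691.

0.5469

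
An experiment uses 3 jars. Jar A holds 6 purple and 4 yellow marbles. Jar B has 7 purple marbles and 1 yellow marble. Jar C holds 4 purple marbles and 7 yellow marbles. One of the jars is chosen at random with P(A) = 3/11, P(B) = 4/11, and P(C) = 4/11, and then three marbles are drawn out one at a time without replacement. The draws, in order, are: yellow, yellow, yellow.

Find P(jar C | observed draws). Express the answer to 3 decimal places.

0.895

Compute the likelihood of the observed sequence for each case: P(data | jar A) = (4/10)(3/9)(2/8) = 0.033333; P(data | jar B) = (1/8)(0/7) = 0; P(data | jar C) = (7/11)(6/10)(5/9) = 0.21212.
Weighting by the prior gives 3/11 · 0.033333 = 0.0090909, 4/11 · 0 = 0, 4/11 · 0.21212 = 0.077135; with total 0.086226.
Hence P(jar C | data) = (0.077135) / (0.086226) = 0.89457.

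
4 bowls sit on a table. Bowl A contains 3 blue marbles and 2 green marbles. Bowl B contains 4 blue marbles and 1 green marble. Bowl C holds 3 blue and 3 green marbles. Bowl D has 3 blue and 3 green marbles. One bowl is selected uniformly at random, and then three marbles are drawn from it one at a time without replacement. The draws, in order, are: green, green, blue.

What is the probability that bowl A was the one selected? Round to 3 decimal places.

For each hypothesis, P(data | H) works out to: P(data | bowl A) = (2/5)(1/4)(3/3) = 1/10; P(data | bowl B) = (1/5)(0/4) = 0; P(data | bowl C) = (3/6)(2/5)(3/4) = 3/20; P(data | bowl D) = (3/6)(2/5)(3/4) = 3/20.
Multiplying each by its prior: 1/4 · 1/10 = 1/40, 1/4 · 0 = 0, 1/4 · 3/20 = 3/80, 1/4 · 3/20 = 3/80; these sum to 1/10.
Hence P(bowl A | data) = (1/40) / (1/10) = 1/4.

0.250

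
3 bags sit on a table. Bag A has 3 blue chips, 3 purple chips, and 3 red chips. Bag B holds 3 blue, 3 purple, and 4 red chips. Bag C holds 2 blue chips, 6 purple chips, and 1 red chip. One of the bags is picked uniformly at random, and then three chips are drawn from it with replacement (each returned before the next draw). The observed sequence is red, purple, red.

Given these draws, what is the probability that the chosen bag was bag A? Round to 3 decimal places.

0.397

Compute the likelihood of the observed sequence for each case: P(data | bag A) = (3/9)(3/9)(3/9) = 0.037037; P(data | bag B) = (4/10)(3/10)(4/10) = 0.048; P(data | bag C) = (1/9)(6/9)(1/9) = 0.0082305.
The prior-weighted likelihoods are 1/3 · 0.037037 = 0.012346, 1/3 · 0.048 = 0.016, 1/3 · 0.0082305 = 0.0027435; summing to 0.031089.
Therefore the posterior P(bag A | data) = (0.012346) / (0.031089) = 0.39711.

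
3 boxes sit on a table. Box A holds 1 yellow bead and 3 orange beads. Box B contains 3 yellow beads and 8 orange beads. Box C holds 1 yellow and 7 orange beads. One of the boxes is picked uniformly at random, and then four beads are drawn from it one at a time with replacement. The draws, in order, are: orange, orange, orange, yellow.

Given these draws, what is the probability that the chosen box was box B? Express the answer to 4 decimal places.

0.3567

Compute the likelihood of the observed sequence for each case: P(data | box A) = (3/4)(3/4)(3/4)(1/4) = 0.10547; P(data | box B) = (8/11)(8/11)(8/11)(3/11) = 0.10491; P(data | box C) = (7/8)(7/8)(7/8)(1/8) = 0.08374.
Weighting by the prior gives 1/3 · 0.10547 = 0.035156, 1/3 · 0.10491 = 0.03497, 1/3 · 0.08374 = 0.027913; summing to 0.09804.
So P(box B | data) = (0.03497) / (0.09804) = 0.35669.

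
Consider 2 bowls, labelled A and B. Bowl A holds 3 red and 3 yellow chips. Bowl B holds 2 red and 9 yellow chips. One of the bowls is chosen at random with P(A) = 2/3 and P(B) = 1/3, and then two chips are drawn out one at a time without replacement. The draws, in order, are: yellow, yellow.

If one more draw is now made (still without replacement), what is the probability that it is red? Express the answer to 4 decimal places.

Under each hypothesis, the probability of the observed sequence is: P(data | bowl A) = (3/6)(2/5) = 1/5; P(data | bowl B) = (9/11)(8/10) = 36/55.
Weighting by the prior gives 2/3 · 1/5 = 2/15, 1/3 · 36/55 = 12/55; summing to 58/165.
The posterior is then P(bowl A | data) = 11/29, P(bowl B | data) = 18/29.
Averaging over the posterior, P(red next | data) = (3/4)(11/29) + (2/9)(18/29) = 49/116.

0.4224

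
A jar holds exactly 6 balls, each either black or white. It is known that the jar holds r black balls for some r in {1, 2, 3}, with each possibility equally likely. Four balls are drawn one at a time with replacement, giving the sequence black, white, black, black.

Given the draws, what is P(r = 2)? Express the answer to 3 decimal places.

For each hypothesis, P(data | H) works out to: P(data | r = 1) = (1/6)(5/6)(1/6)(1/6) = 0.003858; P(data | r = 2) = (2/6)(4/6)(2/6)(2/6) = 0.024691; P(data | r = 3) = (3/6)(3/6)(3/6)(3/6) = 0.0625.
The prior-weighted likelihoods are 1/3 · 0.003858 = 0.001286, 1/3 · 0.024691 = 0.0082305, 1/3 · 0.0625 = 0.020833; summing to 0.03035.
By Bayes' rule, P(r = 2 | data) = (0.0082305) / (0.03035) = 0.27119.

0.271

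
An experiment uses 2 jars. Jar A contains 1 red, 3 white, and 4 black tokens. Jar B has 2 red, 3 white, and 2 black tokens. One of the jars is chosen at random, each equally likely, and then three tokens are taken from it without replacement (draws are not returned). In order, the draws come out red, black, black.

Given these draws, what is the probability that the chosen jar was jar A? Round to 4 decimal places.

Under each hypothesis, the probability of the observed sequence is: P(data | jar A) = (1/8)(4/7)(3/6) = 1/28; P(data | jar B) = (2/7)(2/6)(1/5) = 2/105.
Weighting by the prior gives 1/2 · 1/28 = 1/56, 1/2 · 2/105 = 1/105; with total 23/840.
By Bayes' rule, P(jar A | data) = (1/56) / (23/840) = 15/23.

0.6522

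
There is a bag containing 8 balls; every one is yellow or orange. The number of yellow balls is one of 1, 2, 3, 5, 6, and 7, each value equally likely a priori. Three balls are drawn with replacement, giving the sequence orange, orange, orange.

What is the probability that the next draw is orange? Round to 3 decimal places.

0.767

For each hypothesis, P(data | H) works out to: P(data | r = 1) = (7/8)(7/8)(7/8) = 0.66992; P(data | r = 2) = (6/8)(6/8)(6/8) = 0.42188; P(data | r = 3) = (5/8)(5/8)(5/8) = 0.24414; P(data | r = 5) = (3/8)(3/8)(3/8) = 0.052734; P(data | r = 6) = (2/8)(2/8)(2/8) = 0.015625; P(data | r = 7) = (1/8)(1/8)(1/8) = 0.0019531.
Weighting by the prior gives 1/6 · 0.66992 = 0.11165, 1/6 · 0.42188 = 0.070312, 1/6 · 0.24414 = 0.04069, 1/6 · 0.052734 = 0.0087891, 1/6 · 0.015625 = 0.0026042, 1/6 · 0.0019531 = 0.00032552; summing to 0.23438.
The posterior is then P(r = 1 | data) = 0.47639, P(r = 2 | data) = 0.3, P(r = 3 | data) = 0.17361, P(r = 5 | data) = 0.0375, P(r = 6 | data) = 0.011111, P(r = 7 | data) = 0.0013889.
Averaging over the posterior, P(orange next | data) = (7/8)(0.47639) + (3/4)(0.3) + (5/8)(0.17361) + (3/8)(0.0375) + (1/4)(0.011111) + (1/8)(0.0013889) = 0.76736.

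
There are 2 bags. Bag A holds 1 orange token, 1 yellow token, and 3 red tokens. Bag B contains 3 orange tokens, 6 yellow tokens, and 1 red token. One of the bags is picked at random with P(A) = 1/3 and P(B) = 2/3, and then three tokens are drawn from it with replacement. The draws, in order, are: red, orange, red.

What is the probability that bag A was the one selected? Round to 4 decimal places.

Under each hypothesis, the probability of the observed sequence is: P(data | bag A) = (3/5)(1/5)(3/5) = 9/125; P(data | bag B) = (1/10)(3/10)(1/10) = 3/1000.
Weighting by the prior gives 1/3 · 9/125 = 3/125, 2/3 · 3/1000 = 1/500; these sum to 13/500.
By Bayes' rule, P(bag A | data) = (3/125) / (13/500) = 12/13.

0.9231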